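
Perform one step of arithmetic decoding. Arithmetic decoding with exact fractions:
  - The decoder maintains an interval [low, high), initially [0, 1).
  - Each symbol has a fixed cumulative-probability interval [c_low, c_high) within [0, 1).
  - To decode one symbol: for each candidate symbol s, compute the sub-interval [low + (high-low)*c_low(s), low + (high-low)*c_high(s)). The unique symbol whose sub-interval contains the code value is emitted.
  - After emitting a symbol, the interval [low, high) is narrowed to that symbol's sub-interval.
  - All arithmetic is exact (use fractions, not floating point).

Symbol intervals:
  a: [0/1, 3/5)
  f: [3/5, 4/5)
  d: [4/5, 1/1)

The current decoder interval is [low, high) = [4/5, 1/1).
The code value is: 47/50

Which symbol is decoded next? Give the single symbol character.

Answer: f

Derivation:
Interval width = high − low = 1/1 − 4/5 = 1/5
Scaled code = (code − low) / width = (47/50 − 4/5) / 1/5 = 7/10
  a: [0/1, 3/5) 
  f: [3/5, 4/5) ← scaled code falls here ✓
  d: [4/5, 1/1) 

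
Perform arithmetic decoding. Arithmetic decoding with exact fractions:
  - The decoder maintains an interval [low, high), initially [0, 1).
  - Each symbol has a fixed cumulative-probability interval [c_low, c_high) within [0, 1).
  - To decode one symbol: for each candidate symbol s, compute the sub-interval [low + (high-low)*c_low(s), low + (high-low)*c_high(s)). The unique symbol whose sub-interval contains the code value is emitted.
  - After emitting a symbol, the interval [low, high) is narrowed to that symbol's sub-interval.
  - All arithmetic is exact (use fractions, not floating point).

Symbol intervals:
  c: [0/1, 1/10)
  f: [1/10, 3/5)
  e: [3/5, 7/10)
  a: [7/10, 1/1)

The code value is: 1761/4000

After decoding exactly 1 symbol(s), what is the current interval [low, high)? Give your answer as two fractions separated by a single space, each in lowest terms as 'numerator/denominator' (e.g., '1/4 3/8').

Answer: 1/10 3/5

Derivation:
Step 1: interval [0/1, 1/1), width = 1/1 - 0/1 = 1/1
  'c': [0/1 + 1/1*0/1, 0/1 + 1/1*1/10) = [0/1, 1/10)
  'f': [0/1 + 1/1*1/10, 0/1 + 1/1*3/5) = [1/10, 3/5) <- contains code 1761/4000
  'e': [0/1 + 1/1*3/5, 0/1 + 1/1*7/10) = [3/5, 7/10)
  'a': [0/1 + 1/1*7/10, 0/1 + 1/1*1/1) = [7/10, 1/1)
  emit 'f', narrow to [1/10, 3/5)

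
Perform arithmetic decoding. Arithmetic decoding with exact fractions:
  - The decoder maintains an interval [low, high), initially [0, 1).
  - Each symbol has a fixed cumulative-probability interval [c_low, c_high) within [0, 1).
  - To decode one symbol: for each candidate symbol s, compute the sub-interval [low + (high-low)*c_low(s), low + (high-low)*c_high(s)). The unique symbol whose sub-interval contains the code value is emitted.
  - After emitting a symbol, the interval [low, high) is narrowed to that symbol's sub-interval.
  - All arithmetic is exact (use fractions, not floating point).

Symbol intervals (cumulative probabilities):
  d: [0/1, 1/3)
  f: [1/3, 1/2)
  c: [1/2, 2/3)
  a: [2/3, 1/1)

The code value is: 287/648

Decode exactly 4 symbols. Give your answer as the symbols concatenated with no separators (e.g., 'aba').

Answer: fcaa

Derivation:
Step 1: interval [0/1, 1/1), width = 1/1 - 0/1 = 1/1
  'd': [0/1 + 1/1*0/1, 0/1 + 1/1*1/3) = [0/1, 1/3)
  'f': [0/1 + 1/1*1/3, 0/1 + 1/1*1/2) = [1/3, 1/2) <- contains code 287/648
  'c': [0/1 + 1/1*1/2, 0/1 + 1/1*2/3) = [1/2, 2/3)
  'a': [0/1 + 1/1*2/3, 0/1 + 1/1*1/1) = [2/3, 1/1)
  emit 'f', narrow to [1/3, 1/2)
Step 2: interval [1/3, 1/2), width = 1/2 - 1/3 = 1/6
  'd': [1/3 + 1/6*0/1, 1/3 + 1/6*1/3) = [1/3, 7/18)
  'f': [1/3 + 1/6*1/3, 1/3 + 1/6*1/2) = [7/18, 5/12)
  'c': [1/3 + 1/6*1/2, 1/3 + 1/6*2/3) = [5/12, 4/9) <- contains code 287/648
  'a': [1/3 + 1/6*2/3, 1/3 + 1/6*1/1) = [4/9, 1/2)
  emit 'c', narrow to [5/12, 4/9)
Step 3: interval [5/12, 4/9), width = 4/9 - 5/12 = 1/36
  'd': [5/12 + 1/36*0/1, 5/12 + 1/36*1/3) = [5/12, 23/54)
  'f': [5/12 + 1/36*1/3, 5/12 + 1/36*1/2) = [23/54, 31/72)
  'c': [5/12 + 1/36*1/2, 5/12 + 1/36*2/3) = [31/72, 47/108)
  'a': [5/12 + 1/36*2/3, 5/12 + 1/36*1/1) = [47/108, 4/9) <- contains code 287/648
  emit 'a', narrow to [47/108, 4/9)
Step 4: interval [47/108, 4/9), width = 4/9 - 47/108 = 1/108
  'd': [47/108 + 1/108*0/1, 47/108 + 1/108*1/3) = [47/108, 71/162)
  'f': [47/108 + 1/108*1/3, 47/108 + 1/108*1/2) = [71/162, 95/216)
  'c': [47/108 + 1/108*1/2, 47/108 + 1/108*2/3) = [95/216, 143/324)
  'a': [47/108 + 1/108*2/3, 47/108 + 1/108*1/1) = [143/324, 4/9) <- contains code 287/648
  emit 'a', narrow to [143/324, 4/9)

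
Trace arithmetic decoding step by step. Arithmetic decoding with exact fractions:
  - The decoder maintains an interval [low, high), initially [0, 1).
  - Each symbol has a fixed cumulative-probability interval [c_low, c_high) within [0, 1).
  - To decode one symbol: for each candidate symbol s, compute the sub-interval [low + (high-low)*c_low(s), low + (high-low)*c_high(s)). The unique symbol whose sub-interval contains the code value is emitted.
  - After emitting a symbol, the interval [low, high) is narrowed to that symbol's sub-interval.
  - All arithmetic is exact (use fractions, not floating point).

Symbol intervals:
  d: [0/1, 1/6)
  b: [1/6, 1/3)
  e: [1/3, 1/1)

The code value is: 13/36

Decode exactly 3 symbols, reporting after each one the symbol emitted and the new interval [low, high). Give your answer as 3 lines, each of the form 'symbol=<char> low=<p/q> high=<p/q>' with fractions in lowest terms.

Answer: symbol=e low=1/3 high=1/1
symbol=d low=1/3 high=4/9
symbol=b low=19/54 high=10/27

Derivation:
Step 1: interval [0/1, 1/1), width = 1/1 - 0/1 = 1/1
  'd': [0/1 + 1/1*0/1, 0/1 + 1/1*1/6) = [0/1, 1/6)
  'b': [0/1 + 1/1*1/6, 0/1 + 1/1*1/3) = [1/6, 1/3)
  'e': [0/1 + 1/1*1/3, 0/1 + 1/1*1/1) = [1/3, 1/1) <- contains code 13/36
  emit 'e', narrow to [1/3, 1/1)
Step 2: interval [1/3, 1/1), width = 1/1 - 1/3 = 2/3
  'd': [1/3 + 2/3*0/1, 1/3 + 2/3*1/6) = [1/3, 4/9) <- contains code 13/36
  'b': [1/3 + 2/3*1/6, 1/3 + 2/3*1/3) = [4/9, 5/9)
  'e': [1/3 + 2/3*1/3, 1/3 + 2/3*1/1) = [5/9, 1/1)
  emit 'd', narrow to [1/3, 4/9)
Step 3: interval [1/3, 4/9), width = 4/9 - 1/3 = 1/9
  'd': [1/3 + 1/9*0/1, 1/3 + 1/9*1/6) = [1/3, 19/54)
  'b': [1/3 + 1/9*1/6, 1/3 + 1/9*1/3) = [19/54, 10/27) <- contains code 13/36
  'e': [1/3 + 1/9*1/3, 1/3 + 1/9*1/1) = [10/27, 4/9)
  emit 'b', narrow to [19/54, 10/27)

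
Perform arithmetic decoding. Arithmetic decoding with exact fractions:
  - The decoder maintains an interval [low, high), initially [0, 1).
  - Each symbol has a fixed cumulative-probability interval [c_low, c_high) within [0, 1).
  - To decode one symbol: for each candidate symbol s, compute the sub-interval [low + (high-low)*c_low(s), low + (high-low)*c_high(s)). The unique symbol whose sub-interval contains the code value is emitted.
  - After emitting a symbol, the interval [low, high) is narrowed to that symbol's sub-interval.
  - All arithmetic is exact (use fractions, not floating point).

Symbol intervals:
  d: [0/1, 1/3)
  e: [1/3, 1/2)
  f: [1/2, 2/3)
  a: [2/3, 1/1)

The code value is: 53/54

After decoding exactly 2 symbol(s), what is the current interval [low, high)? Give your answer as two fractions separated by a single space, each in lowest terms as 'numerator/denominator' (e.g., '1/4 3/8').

Answer: 8/9 1/1

Derivation:
Step 1: interval [0/1, 1/1), width = 1/1 - 0/1 = 1/1
  'd': [0/1 + 1/1*0/1, 0/1 + 1/1*1/3) = [0/1, 1/3)
  'e': [0/1 + 1/1*1/3, 0/1 + 1/1*1/2) = [1/3, 1/2)
  'f': [0/1 + 1/1*1/2, 0/1 + 1/1*2/3) = [1/2, 2/3)
  'a': [0/1 + 1/1*2/3, 0/1 + 1/1*1/1) = [2/3, 1/1) <- contains code 53/54
  emit 'a', narrow to [2/3, 1/1)
Step 2: interval [2/3, 1/1), width = 1/1 - 2/3 = 1/3
  'd': [2/3 + 1/3*0/1, 2/3 + 1/3*1/3) = [2/3, 7/9)
  'e': [2/3 + 1/3*1/3, 2/3 + 1/3*1/2) = [7/9, 5/6)
  'f': [2/3 + 1/3*1/2, 2/3 + 1/3*2/3) = [5/6, 8/9)
  'a': [2/3 + 1/3*2/3, 2/3 + 1/3*1/1) = [8/9, 1/1) <- contains code 53/54
  emit 'a', narrow to [8/9, 1/1)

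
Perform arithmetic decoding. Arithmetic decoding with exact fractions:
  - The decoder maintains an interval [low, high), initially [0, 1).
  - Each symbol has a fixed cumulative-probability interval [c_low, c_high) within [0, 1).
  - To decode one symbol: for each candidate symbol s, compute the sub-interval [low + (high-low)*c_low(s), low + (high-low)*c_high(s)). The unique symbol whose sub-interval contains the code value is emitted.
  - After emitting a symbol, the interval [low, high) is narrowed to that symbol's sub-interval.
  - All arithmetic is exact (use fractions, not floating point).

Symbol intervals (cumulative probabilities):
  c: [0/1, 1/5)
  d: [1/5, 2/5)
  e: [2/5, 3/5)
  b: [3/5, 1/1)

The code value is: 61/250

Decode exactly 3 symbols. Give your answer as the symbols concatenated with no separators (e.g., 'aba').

Answer: ddc

Derivation:
Step 1: interval [0/1, 1/1), width = 1/1 - 0/1 = 1/1
  'c': [0/1 + 1/1*0/1, 0/1 + 1/1*1/5) = [0/1, 1/5)
  'd': [0/1 + 1/1*1/5, 0/1 + 1/1*2/5) = [1/5, 2/5) <- contains code 61/250
  'e': [0/1 + 1/1*2/5, 0/1 + 1/1*3/5) = [2/5, 3/5)
  'b': [0/1 + 1/1*3/5, 0/1 + 1/1*1/1) = [3/5, 1/1)
  emit 'd', narrow to [1/5, 2/5)
Step 2: interval [1/5, 2/5), width = 2/5 - 1/5 = 1/5
  'c': [1/5 + 1/5*0/1, 1/5 + 1/5*1/5) = [1/5, 6/25)
  'd': [1/5 + 1/5*1/5, 1/5 + 1/5*2/5) = [6/25, 7/25) <- contains code 61/250
  'e': [1/5 + 1/5*2/5, 1/5 + 1/5*3/5) = [7/25, 8/25)
  'b': [1/5 + 1/5*3/5, 1/5 + 1/5*1/1) = [8/25, 2/5)
  emit 'd', narrow to [6/25, 7/25)
Step 3: interval [6/25, 7/25), width = 7/25 - 6/25 = 1/25
  'c': [6/25 + 1/25*0/1, 6/25 + 1/25*1/5) = [6/25, 31/125) <- contains code 61/250
  'd': [6/25 + 1/25*1/5, 6/25 + 1/25*2/5) = [31/125, 32/125)
  'e': [6/25 + 1/25*2/5, 6/25 + 1/25*3/5) = [32/125, 33/125)
  'b': [6/25 + 1/25*3/5, 6/25 + 1/25*1/1) = [33/125, 7/25)
  emit 'c', narrow to [6/25, 31/125)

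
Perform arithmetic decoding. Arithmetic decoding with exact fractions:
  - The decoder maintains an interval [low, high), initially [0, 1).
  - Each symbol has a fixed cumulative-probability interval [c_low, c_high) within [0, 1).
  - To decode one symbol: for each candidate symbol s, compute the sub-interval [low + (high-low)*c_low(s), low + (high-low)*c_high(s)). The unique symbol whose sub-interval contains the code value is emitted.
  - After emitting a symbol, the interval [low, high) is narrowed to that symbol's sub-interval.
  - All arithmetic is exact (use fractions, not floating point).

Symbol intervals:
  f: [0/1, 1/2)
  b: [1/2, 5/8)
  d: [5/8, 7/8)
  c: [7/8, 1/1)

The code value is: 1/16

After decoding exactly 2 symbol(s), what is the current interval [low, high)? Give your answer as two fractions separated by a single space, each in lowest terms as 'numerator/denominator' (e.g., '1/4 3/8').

Answer: 0/1 1/4

Derivation:
Step 1: interval [0/1, 1/1), width = 1/1 - 0/1 = 1/1
  'f': [0/1 + 1/1*0/1, 0/1 + 1/1*1/2) = [0/1, 1/2) <- contains code 1/16
  'b': [0/1 + 1/1*1/2, 0/1 + 1/1*5/8) = [1/2, 5/8)
  'd': [0/1 + 1/1*5/8, 0/1 + 1/1*7/8) = [5/8, 7/8)
  'c': [0/1 + 1/1*7/8, 0/1 + 1/1*1/1) = [7/8, 1/1)
  emit 'f', narrow to [0/1, 1/2)
Step 2: interval [0/1, 1/2), width = 1/2 - 0/1 = 1/2
  'f': [0/1 + 1/2*0/1, 0/1 + 1/2*1/2) = [0/1, 1/4) <- contains code 1/16
  'b': [0/1 + 1/2*1/2, 0/1 + 1/2*5/8) = [1/4, 5/16)
  'd': [0/1 + 1/2*5/8, 0/1 + 1/2*7/8) = [5/16, 7/16)
  'c': [0/1 + 1/2*7/8, 0/1 + 1/2*1/1) = [7/16, 1/2)
  emit 'f', narrow to [0/1, 1/4)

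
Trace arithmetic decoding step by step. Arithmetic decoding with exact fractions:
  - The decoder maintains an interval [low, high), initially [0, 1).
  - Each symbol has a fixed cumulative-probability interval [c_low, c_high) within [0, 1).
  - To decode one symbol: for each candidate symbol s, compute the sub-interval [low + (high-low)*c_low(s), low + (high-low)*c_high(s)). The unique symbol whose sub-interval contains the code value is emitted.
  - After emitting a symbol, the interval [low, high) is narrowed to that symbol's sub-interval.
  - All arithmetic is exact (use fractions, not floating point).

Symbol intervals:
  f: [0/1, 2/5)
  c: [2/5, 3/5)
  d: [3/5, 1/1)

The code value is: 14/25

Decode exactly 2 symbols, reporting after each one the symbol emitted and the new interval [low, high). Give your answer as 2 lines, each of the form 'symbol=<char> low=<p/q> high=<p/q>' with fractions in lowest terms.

Step 1: interval [0/1, 1/1), width = 1/1 - 0/1 = 1/1
  'f': [0/1 + 1/1*0/1, 0/1 + 1/1*2/5) = [0/1, 2/5)
  'c': [0/1 + 1/1*2/5, 0/1 + 1/1*3/5) = [2/5, 3/5) <- contains code 14/25
  'd': [0/1 + 1/1*3/5, 0/1 + 1/1*1/1) = [3/5, 1/1)
  emit 'c', narrow to [2/5, 3/5)
Step 2: interval [2/5, 3/5), width = 3/5 - 2/5 = 1/5
  'f': [2/5 + 1/5*0/1, 2/5 + 1/5*2/5) = [2/5, 12/25)
  'c': [2/5 + 1/5*2/5, 2/5 + 1/5*3/5) = [12/25, 13/25)
  'd': [2/5 + 1/5*3/5, 2/5 + 1/5*1/1) = [13/25, 3/5) <- contains code 14/25
  emit 'd', narrow to [13/25, 3/5)

Answer: symbol=c low=2/5 high=3/5
symbol=d low=13/25 high=3/5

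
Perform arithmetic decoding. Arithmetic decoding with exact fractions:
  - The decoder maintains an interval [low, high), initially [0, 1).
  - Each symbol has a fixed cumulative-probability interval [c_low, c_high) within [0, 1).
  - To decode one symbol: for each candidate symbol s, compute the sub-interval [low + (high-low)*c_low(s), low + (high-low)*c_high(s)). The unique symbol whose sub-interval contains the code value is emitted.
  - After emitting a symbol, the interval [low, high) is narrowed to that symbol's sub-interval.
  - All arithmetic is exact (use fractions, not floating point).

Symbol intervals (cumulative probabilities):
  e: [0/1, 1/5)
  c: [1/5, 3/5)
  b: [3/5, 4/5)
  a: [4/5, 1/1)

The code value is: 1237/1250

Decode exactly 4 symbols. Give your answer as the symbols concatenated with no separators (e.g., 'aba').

Answer: aabb

Derivation:
Step 1: interval [0/1, 1/1), width = 1/1 - 0/1 = 1/1
  'e': [0/1 + 1/1*0/1, 0/1 + 1/1*1/5) = [0/1, 1/5)
  'c': [0/1 + 1/1*1/5, 0/1 + 1/1*3/5) = [1/5, 3/5)
  'b': [0/1 + 1/1*3/5, 0/1 + 1/1*4/5) = [3/5, 4/5)
  'a': [0/1 + 1/1*4/5, 0/1 + 1/1*1/1) = [4/5, 1/1) <- contains code 1237/1250
  emit 'a', narrow to [4/5, 1/1)
Step 2: interval [4/5, 1/1), width = 1/1 - 4/5 = 1/5
  'e': [4/5 + 1/5*0/1, 4/5 + 1/5*1/5) = [4/5, 21/25)
  'c': [4/5 + 1/5*1/5, 4/5 + 1/5*3/5) = [21/25, 23/25)
  'b': [4/5 + 1/5*3/5, 4/5 + 1/5*4/5) = [23/25, 24/25)
  'a': [4/5 + 1/5*4/5, 4/5 + 1/5*1/1) = [24/25, 1/1) <- contains code 1237/1250
  emit 'a', narrow to [24/25, 1/1)
Step 3: interval [24/25, 1/1), width = 1/1 - 24/25 = 1/25
  'e': [24/25 + 1/25*0/1, 24/25 + 1/25*1/5) = [24/25, 121/125)
  'c': [24/25 + 1/25*1/5, 24/25 + 1/25*3/5) = [121/125, 123/125)
  'b': [24/25 + 1/25*3/5, 24/25 + 1/25*4/5) = [123/125, 124/125) <- contains code 1237/1250
  'a': [24/25 + 1/25*4/5, 24/25 + 1/25*1/1) = [124/125, 1/1)
  emit 'b', narrow to [123/125, 124/125)
Step 4: interval [123/125, 124/125), width = 124/125 - 123/125 = 1/125
  'e': [123/125 + 1/125*0/1, 123/125 + 1/125*1/5) = [123/125, 616/625)
  'c': [123/125 + 1/125*1/5, 123/125 + 1/125*3/5) = [616/625, 618/625)
  'b': [123/125 + 1/125*3/5, 123/125 + 1/125*4/5) = [618/625, 619/625) <- contains code 1237/1250
  'a': [123/125 + 1/125*4/5, 123/125 + 1/125*1/1) = [619/625, 124/125)
  emit 'b', narrow to [618/625, 619/625)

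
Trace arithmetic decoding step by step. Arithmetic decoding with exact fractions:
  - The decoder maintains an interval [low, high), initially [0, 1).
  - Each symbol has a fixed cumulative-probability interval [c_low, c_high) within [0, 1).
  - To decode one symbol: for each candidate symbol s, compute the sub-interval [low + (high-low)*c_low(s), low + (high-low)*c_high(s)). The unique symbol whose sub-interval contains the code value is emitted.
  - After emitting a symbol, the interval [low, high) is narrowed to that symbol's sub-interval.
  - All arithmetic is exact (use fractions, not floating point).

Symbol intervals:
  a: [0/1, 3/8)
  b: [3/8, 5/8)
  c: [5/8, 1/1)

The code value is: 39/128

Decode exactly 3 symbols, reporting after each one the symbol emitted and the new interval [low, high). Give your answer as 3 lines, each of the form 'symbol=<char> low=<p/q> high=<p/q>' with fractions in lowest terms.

Answer: symbol=a low=0/1 high=3/8
symbol=c low=15/64 high=3/8
symbol=b low=147/512 high=165/512

Derivation:
Step 1: interval [0/1, 1/1), width = 1/1 - 0/1 = 1/1
  'a': [0/1 + 1/1*0/1, 0/1 + 1/1*3/8) = [0/1, 3/8) <- contains code 39/128
  'b': [0/1 + 1/1*3/8, 0/1 + 1/1*5/8) = [3/8, 5/8)
  'c': [0/1 + 1/1*5/8, 0/1 + 1/1*1/1) = [5/8, 1/1)
  emit 'a', narrow to [0/1, 3/8)
Step 2: interval [0/1, 3/8), width = 3/8 - 0/1 = 3/8
  'a': [0/1 + 3/8*0/1, 0/1 + 3/8*3/8) = [0/1, 9/64)
  'b': [0/1 + 3/8*3/8, 0/1 + 3/8*5/8) = [9/64, 15/64)
  'c': [0/1 + 3/8*5/8, 0/1 + 3/8*1/1) = [15/64, 3/8) <- contains code 39/128
  emit 'c', narrow to [15/64, 3/8)
Step 3: interval [15/64, 3/8), width = 3/8 - 15/64 = 9/64
  'a': [15/64 + 9/64*0/1, 15/64 + 9/64*3/8) = [15/64, 147/512)
  'b': [15/64 + 9/64*3/8, 15/64 + 9/64*5/8) = [147/512, 165/512) <- contains code 39/128
  'c': [15/64 + 9/64*5/8, 15/64 + 9/64*1/1) = [165/512, 3/8)
  emit 'b', narrow to [147/512, 165/512)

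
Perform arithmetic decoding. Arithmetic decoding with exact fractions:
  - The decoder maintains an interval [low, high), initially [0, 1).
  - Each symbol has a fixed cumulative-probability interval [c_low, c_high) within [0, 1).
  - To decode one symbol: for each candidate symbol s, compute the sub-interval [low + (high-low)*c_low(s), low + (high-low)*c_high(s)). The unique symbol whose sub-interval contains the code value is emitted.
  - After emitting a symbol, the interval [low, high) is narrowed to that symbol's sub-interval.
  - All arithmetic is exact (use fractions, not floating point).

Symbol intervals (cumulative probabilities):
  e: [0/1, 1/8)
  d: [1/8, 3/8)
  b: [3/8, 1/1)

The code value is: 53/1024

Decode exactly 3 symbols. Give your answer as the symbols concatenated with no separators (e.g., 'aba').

Step 1: interval [0/1, 1/1), width = 1/1 - 0/1 = 1/1
  'e': [0/1 + 1/1*0/1, 0/1 + 1/1*1/8) = [0/1, 1/8) <- contains code 53/1024
  'd': [0/1 + 1/1*1/8, 0/1 + 1/1*3/8) = [1/8, 3/8)
  'b': [0/1 + 1/1*3/8, 0/1 + 1/1*1/1) = [3/8, 1/1)
  emit 'e', narrow to [0/1, 1/8)
Step 2: interval [0/1, 1/8), width = 1/8 - 0/1 = 1/8
  'e': [0/1 + 1/8*0/1, 0/1 + 1/8*1/8) = [0/1, 1/64)
  'd': [0/1 + 1/8*1/8, 0/1 + 1/8*3/8) = [1/64, 3/64)
  'b': [0/1 + 1/8*3/8, 0/1 + 1/8*1/1) = [3/64, 1/8) <- contains code 53/1024
  emit 'b', narrow to [3/64, 1/8)
Step 3: interval [3/64, 1/8), width = 1/8 - 3/64 = 5/64
  'e': [3/64 + 5/64*0/1, 3/64 + 5/64*1/8) = [3/64, 29/512) <- contains code 53/1024
  'd': [3/64 + 5/64*1/8, 3/64 + 5/64*3/8) = [29/512, 39/512)
  'b': [3/64 + 5/64*3/8, 3/64 + 5/64*1/1) = [39/512, 1/8)
  emit 'e', narrow to [3/64, 29/512)

Answer: ebe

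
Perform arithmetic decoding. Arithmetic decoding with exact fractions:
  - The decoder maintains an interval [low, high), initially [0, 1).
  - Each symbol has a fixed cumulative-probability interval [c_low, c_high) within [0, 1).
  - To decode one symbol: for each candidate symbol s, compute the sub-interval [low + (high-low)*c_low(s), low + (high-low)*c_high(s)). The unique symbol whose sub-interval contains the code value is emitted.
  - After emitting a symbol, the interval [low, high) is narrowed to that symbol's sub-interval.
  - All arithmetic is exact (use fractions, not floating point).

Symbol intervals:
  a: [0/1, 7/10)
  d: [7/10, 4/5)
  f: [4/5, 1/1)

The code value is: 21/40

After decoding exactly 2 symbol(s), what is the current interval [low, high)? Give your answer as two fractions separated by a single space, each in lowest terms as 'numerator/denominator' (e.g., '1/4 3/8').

Answer: 49/100 14/25

Derivation:
Step 1: interval [0/1, 1/1), width = 1/1 - 0/1 = 1/1
  'a': [0/1 + 1/1*0/1, 0/1 + 1/1*7/10) = [0/1, 7/10) <- contains code 21/40
  'd': [0/1 + 1/1*7/10, 0/1 + 1/1*4/5) = [7/10, 4/5)
  'f': [0/1 + 1/1*4/5, 0/1 + 1/1*1/1) = [4/5, 1/1)
  emit 'a', narrow to [0/1, 7/10)
Step 2: interval [0/1, 7/10), width = 7/10 - 0/1 = 7/10
  'a': [0/1 + 7/10*0/1, 0/1 + 7/10*7/10) = [0/1, 49/100)
  'd': [0/1 + 7/10*7/10, 0/1 + 7/10*4/5) = [49/100, 14/25) <- contains code 21/40
  'f': [0/1 + 7/10*4/5, 0/1 + 7/10*1/1) = [14/25, 7/10)
  emit 'd', narrow to [49/100, 14/25)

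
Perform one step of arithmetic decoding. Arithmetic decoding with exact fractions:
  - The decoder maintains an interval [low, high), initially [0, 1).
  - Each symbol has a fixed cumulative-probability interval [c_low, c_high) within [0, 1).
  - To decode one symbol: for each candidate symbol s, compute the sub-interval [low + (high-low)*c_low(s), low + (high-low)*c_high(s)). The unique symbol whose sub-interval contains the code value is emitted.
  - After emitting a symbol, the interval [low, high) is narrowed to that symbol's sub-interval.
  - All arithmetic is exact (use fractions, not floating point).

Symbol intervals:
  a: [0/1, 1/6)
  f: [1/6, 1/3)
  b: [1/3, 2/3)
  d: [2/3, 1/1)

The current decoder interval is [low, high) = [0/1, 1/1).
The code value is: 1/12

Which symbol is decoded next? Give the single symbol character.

Interval width = high − low = 1/1 − 0/1 = 1/1
Scaled code = (code − low) / width = (1/12 − 0/1) / 1/1 = 1/12
  a: [0/1, 1/6) ← scaled code falls here ✓
  f: [1/6, 1/3) 
  b: [1/3, 2/3) 
  d: [2/3, 1/1) 

Answer: a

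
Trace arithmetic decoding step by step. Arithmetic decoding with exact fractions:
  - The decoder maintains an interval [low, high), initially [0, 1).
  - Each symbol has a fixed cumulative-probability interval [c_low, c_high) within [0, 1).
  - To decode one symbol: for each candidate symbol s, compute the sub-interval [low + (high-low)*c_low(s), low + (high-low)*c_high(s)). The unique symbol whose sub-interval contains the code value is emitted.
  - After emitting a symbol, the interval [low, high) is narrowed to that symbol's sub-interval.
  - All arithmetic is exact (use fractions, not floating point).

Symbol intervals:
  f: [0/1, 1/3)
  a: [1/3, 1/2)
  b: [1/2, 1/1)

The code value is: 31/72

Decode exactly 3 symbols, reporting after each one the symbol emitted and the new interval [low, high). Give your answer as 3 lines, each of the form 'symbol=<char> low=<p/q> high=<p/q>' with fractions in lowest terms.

Answer: symbol=a low=1/3 high=1/2
symbol=b low=5/12 high=1/2
symbol=f low=5/12 high=4/9

Derivation:
Step 1: interval [0/1, 1/1), width = 1/1 - 0/1 = 1/1
  'f': [0/1 + 1/1*0/1, 0/1 + 1/1*1/3) = [0/1, 1/3)
  'a': [0/1 + 1/1*1/3, 0/1 + 1/1*1/2) = [1/3, 1/2) <- contains code 31/72
  'b': [0/1 + 1/1*1/2, 0/1 + 1/1*1/1) = [1/2, 1/1)
  emit 'a', narrow to [1/3, 1/2)
Step 2: interval [1/3, 1/2), width = 1/2 - 1/3 = 1/6
  'f': [1/3 + 1/6*0/1, 1/3 + 1/6*1/3) = [1/3, 7/18)
  'a': [1/3 + 1/6*1/3, 1/3 + 1/6*1/2) = [7/18, 5/12)
  'b': [1/3 + 1/6*1/2, 1/3 + 1/6*1/1) = [5/12, 1/2) <- contains code 31/72
  emit 'b', narrow to [5/12, 1/2)
Step 3: interval [5/12, 1/2), width = 1/2 - 5/12 = 1/12
  'f': [5/12 + 1/12*0/1, 5/12 + 1/12*1/3) = [5/12, 4/9) <- contains code 31/72
  'a': [5/12 + 1/12*1/3, 5/12 + 1/12*1/2) = [4/9, 11/24)
  'b': [5/12 + 1/12*1/2, 5/12 + 1/12*1/1) = [11/24, 1/2)
  emit 'f', narrow to [5/12, 4/9)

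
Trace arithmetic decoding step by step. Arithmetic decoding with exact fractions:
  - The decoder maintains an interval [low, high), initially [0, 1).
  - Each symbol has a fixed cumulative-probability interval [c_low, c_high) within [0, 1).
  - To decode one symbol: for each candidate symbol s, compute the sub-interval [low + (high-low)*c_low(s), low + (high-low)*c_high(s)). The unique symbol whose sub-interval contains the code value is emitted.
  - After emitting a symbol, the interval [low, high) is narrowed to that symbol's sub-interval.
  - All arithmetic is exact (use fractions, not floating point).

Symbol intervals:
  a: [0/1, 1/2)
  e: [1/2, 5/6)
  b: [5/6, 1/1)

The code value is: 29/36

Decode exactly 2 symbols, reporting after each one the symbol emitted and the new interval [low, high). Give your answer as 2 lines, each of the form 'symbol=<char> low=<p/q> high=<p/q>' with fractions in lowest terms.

Answer: symbol=e low=1/2 high=5/6
symbol=b low=7/9 high=5/6

Derivation:
Step 1: interval [0/1, 1/1), width = 1/1 - 0/1 = 1/1
  'a': [0/1 + 1/1*0/1, 0/1 + 1/1*1/2) = [0/1, 1/2)
  'e': [0/1 + 1/1*1/2, 0/1 + 1/1*5/6) = [1/2, 5/6) <- contains code 29/36
  'b': [0/1 + 1/1*5/6, 0/1 + 1/1*1/1) = [5/6, 1/1)
  emit 'e', narrow to [1/2, 5/6)
Step 2: interval [1/2, 5/6), width = 5/6 - 1/2 = 1/3
  'a': [1/2 + 1/3*0/1, 1/2 + 1/3*1/2) = [1/2, 2/3)
  'e': [1/2 + 1/3*1/2, 1/2 + 1/3*5/6) = [2/3, 7/9)
  'b': [1/2 + 1/3*5/6, 1/2 + 1/3*1/1) = [7/9, 5/6) <- contains code 29/36
  emit 'b', narrow to [7/9, 5/6)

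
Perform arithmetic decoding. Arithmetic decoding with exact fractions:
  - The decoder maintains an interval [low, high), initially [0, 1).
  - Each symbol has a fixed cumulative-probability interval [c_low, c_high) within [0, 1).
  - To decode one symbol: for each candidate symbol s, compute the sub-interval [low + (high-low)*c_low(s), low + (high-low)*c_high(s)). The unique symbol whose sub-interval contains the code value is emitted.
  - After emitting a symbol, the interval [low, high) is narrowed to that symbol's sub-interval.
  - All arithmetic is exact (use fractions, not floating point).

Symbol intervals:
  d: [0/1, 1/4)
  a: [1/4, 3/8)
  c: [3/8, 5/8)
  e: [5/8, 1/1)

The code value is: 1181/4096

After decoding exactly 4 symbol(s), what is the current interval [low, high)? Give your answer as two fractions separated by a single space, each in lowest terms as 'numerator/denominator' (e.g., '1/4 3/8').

Answer: 295/1024 591/2048

Derivation:
Step 1: interval [0/1, 1/1), width = 1/1 - 0/1 = 1/1
  'd': [0/1 + 1/1*0/1, 0/1 + 1/1*1/4) = [0/1, 1/4)
  'a': [0/1 + 1/1*1/4, 0/1 + 1/1*3/8) = [1/4, 3/8) <- contains code 1181/4096
  'c': [0/1 + 1/1*3/8, 0/1 + 1/1*5/8) = [3/8, 5/8)
  'e': [0/1 + 1/1*5/8, 0/1 + 1/1*1/1) = [5/8, 1/1)
  emit 'a', narrow to [1/4, 3/8)
Step 2: interval [1/4, 3/8), width = 3/8 - 1/4 = 1/8
  'd': [1/4 + 1/8*0/1, 1/4 + 1/8*1/4) = [1/4, 9/32)
  'a': [1/4 + 1/8*1/4, 1/4 + 1/8*3/8) = [9/32, 19/64) <- contains code 1181/4096
  'c': [1/4 + 1/8*3/8, 1/4 + 1/8*5/8) = [19/64, 21/64)
  'e': [1/4 + 1/8*5/8, 1/4 + 1/8*1/1) = [21/64, 3/8)
  emit 'a', narrow to [9/32, 19/64)
Step 3: interval [9/32, 19/64), width = 19/64 - 9/32 = 1/64
  'd': [9/32 + 1/64*0/1, 9/32 + 1/64*1/4) = [9/32, 73/256)
  'a': [9/32 + 1/64*1/4, 9/32 + 1/64*3/8) = [73/256, 147/512)
  'c': [9/32 + 1/64*3/8, 9/32 + 1/64*5/8) = [147/512, 149/512) <- contains code 1181/4096
  'e': [9/32 + 1/64*5/8, 9/32 + 1/64*1/1) = [149/512, 19/64)
  emit 'c', narrow to [147/512, 149/512)
Step 4: interval [147/512, 149/512), width = 149/512 - 147/512 = 1/256
  'd': [147/512 + 1/256*0/1, 147/512 + 1/256*1/4) = [147/512, 295/1024)
  'a': [147/512 + 1/256*1/4, 147/512 + 1/256*3/8) = [295/1024, 591/2048) <- contains code 1181/4096
  'c': [147/512 + 1/256*3/8, 147/512 + 1/256*5/8) = [591/2048, 593/2048)
  'e': [147/512 + 1/256*5/8, 147/512 + 1/256*1/1) = [593/2048, 149/512)
  emit 'a', narrow to [295/1024, 591/2048)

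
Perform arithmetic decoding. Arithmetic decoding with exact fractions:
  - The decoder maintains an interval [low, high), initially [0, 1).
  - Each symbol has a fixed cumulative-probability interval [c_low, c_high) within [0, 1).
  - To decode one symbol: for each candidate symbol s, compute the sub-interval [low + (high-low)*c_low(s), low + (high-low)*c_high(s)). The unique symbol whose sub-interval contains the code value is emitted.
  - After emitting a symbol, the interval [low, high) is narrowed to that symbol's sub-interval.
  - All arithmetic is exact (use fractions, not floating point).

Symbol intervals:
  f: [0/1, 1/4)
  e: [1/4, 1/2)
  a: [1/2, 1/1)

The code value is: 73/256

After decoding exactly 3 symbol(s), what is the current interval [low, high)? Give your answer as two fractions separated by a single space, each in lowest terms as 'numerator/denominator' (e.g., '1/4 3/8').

Answer: 9/32 5/16

Derivation:
Step 1: interval [0/1, 1/1), width = 1/1 - 0/1 = 1/1
  'f': [0/1 + 1/1*0/1, 0/1 + 1/1*1/4) = [0/1, 1/4)
  'e': [0/1 + 1/1*1/4, 0/1 + 1/1*1/2) = [1/4, 1/2) <- contains code 73/256
  'a': [0/1 + 1/1*1/2, 0/1 + 1/1*1/1) = [1/2, 1/1)
  emit 'e', narrow to [1/4, 1/2)
Step 2: interval [1/4, 1/2), width = 1/2 - 1/4 = 1/4
  'f': [1/4 + 1/4*0/1, 1/4 + 1/4*1/4) = [1/4, 5/16) <- contains code 73/256
  'e': [1/4 + 1/4*1/4, 1/4 + 1/4*1/2) = [5/16, 3/8)
  'a': [1/4 + 1/4*1/2, 1/4 + 1/4*1/1) = [3/8, 1/2)
  emit 'f', narrow to [1/4, 5/16)
Step 3: interval [1/4, 5/16), width = 5/16 - 1/4 = 1/16
  'f': [1/4 + 1/16*0/1, 1/4 + 1/16*1/4) = [1/4, 17/64)
  'e': [1/4 + 1/16*1/4, 1/4 + 1/16*1/2) = [17/64, 9/32)
  'a': [1/4 + 1/16*1/2, 1/4 + 1/16*1/1) = [9/32, 5/16) <- contains code 73/256
  emit 'a', narrow to [9/32, 5/16)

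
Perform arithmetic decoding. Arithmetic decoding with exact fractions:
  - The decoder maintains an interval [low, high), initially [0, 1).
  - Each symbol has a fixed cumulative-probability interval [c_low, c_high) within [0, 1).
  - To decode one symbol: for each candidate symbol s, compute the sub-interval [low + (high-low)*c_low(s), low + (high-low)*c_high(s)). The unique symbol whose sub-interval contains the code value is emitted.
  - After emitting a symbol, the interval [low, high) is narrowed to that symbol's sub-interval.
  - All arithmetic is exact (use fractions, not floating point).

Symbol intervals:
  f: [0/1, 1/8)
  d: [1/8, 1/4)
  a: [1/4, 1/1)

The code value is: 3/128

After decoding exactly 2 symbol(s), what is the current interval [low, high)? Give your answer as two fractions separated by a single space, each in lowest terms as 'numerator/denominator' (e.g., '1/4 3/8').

Answer: 1/64 1/32

Derivation:
Step 1: interval [0/1, 1/1), width = 1/1 - 0/1 = 1/1
  'f': [0/1 + 1/1*0/1, 0/1 + 1/1*1/8) = [0/1, 1/8) <- contains code 3/128
  'd': [0/1 + 1/1*1/8, 0/1 + 1/1*1/4) = [1/8, 1/4)
  'a': [0/1 + 1/1*1/4, 0/1 + 1/1*1/1) = [1/4, 1/1)
  emit 'f', narrow to [0/1, 1/8)
Step 2: interval [0/1, 1/8), width = 1/8 - 0/1 = 1/8
  'f': [0/1 + 1/8*0/1, 0/1 + 1/8*1/8) = [0/1, 1/64)
  'd': [0/1 + 1/8*1/8, 0/1 + 1/8*1/4) = [1/64, 1/32) <- contains code 3/128
  'a': [0/1 + 1/8*1/4, 0/1 + 1/8*1/1) = [1/32, 1/8)
  emit 'd', narrow to [1/64, 1/32)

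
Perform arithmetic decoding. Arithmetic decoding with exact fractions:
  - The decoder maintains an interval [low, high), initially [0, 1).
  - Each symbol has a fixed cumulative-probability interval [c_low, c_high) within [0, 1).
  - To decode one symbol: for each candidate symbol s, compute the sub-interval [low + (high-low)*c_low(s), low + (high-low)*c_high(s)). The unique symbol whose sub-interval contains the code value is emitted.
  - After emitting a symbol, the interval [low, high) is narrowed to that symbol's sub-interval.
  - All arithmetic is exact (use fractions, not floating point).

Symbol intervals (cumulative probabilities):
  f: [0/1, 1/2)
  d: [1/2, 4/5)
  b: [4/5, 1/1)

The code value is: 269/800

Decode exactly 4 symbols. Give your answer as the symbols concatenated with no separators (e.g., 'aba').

Step 1: interval [0/1, 1/1), width = 1/1 - 0/1 = 1/1
  'f': [0/1 + 1/1*0/1, 0/1 + 1/1*1/2) = [0/1, 1/2) <- contains code 269/800
  'd': [0/1 + 1/1*1/2, 0/1 + 1/1*4/5) = [1/2, 4/5)
  'b': [0/1 + 1/1*4/5, 0/1 + 1/1*1/1) = [4/5, 1/1)
  emit 'f', narrow to [0/1, 1/2)
Step 2: interval [0/1, 1/2), width = 1/2 - 0/1 = 1/2
  'f': [0/1 + 1/2*0/1, 0/1 + 1/2*1/2) = [0/1, 1/4)
  'd': [0/1 + 1/2*1/2, 0/1 + 1/2*4/5) = [1/4, 2/5) <- contains code 269/800
  'b': [0/1 + 1/2*4/5, 0/1 + 1/2*1/1) = [2/5, 1/2)
  emit 'd', narrow to [1/4, 2/5)
Step 3: interval [1/4, 2/5), width = 2/5 - 1/4 = 3/20
  'f': [1/4 + 3/20*0/1, 1/4 + 3/20*1/2) = [1/4, 13/40)
  'd': [1/4 + 3/20*1/2, 1/4 + 3/20*4/5) = [13/40, 37/100) <- contains code 269/800
  'b': [1/4 + 3/20*4/5, 1/4 + 3/20*1/1) = [37/100, 2/5)
  emit 'd', narrow to [13/40, 37/100)
Step 4: interval [13/40, 37/100), width = 37/100 - 13/40 = 9/200
  'f': [13/40 + 9/200*0/1, 13/40 + 9/200*1/2) = [13/40, 139/400) <- contains code 269/800
  'd': [13/40 + 9/200*1/2, 13/40 + 9/200*4/5) = [139/400, 361/1000)
  'b': [13/40 + 9/200*4/5, 13/40 + 9/200*1/1) = [361/1000, 37/100)
  emit 'f', narrow to [13/40, 139/400)

Answer: fddf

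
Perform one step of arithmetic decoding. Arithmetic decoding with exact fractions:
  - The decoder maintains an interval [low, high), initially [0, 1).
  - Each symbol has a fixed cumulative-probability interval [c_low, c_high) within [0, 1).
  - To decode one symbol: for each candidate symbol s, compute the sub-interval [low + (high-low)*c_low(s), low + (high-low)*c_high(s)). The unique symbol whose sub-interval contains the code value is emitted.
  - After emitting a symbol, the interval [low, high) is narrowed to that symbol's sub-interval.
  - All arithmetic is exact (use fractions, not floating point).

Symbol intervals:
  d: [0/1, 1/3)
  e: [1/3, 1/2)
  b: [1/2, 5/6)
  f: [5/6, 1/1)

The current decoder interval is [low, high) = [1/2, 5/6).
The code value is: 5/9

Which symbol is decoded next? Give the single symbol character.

Answer: d

Derivation:
Interval width = high − low = 5/6 − 1/2 = 1/3
Scaled code = (code − low) / width = (5/9 − 1/2) / 1/3 = 1/6
  d: [0/1, 1/3) ← scaled code falls here ✓
  e: [1/3, 1/2) 
  b: [1/2, 5/6) 
  f: [5/6, 1/1) 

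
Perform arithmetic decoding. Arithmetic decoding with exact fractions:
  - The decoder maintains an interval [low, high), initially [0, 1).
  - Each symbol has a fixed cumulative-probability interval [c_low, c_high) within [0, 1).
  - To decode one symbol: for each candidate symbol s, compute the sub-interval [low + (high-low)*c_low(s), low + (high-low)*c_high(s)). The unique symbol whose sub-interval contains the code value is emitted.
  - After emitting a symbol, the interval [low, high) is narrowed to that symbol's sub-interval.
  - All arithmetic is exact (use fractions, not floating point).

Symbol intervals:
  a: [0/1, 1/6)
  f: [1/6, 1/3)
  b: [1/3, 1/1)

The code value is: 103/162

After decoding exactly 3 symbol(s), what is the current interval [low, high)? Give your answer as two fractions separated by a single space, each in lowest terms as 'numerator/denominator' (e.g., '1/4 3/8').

Answer: 17/27 19/27

Derivation:
Step 1: interval [0/1, 1/1), width = 1/1 - 0/1 = 1/1
  'a': [0/1 + 1/1*0/1, 0/1 + 1/1*1/6) = [0/1, 1/6)
  'f': [0/1 + 1/1*1/6, 0/1 + 1/1*1/3) = [1/6, 1/3)
  'b': [0/1 + 1/1*1/3, 0/1 + 1/1*1/1) = [1/3, 1/1) <- contains code 103/162
  emit 'b', narrow to [1/3, 1/1)
Step 2: interval [1/3, 1/1), width = 1/1 - 1/3 = 2/3
  'a': [1/3 + 2/3*0/1, 1/3 + 2/3*1/6) = [1/3, 4/9)
  'f': [1/3 + 2/3*1/6, 1/3 + 2/3*1/3) = [4/9, 5/9)
  'b': [1/3 + 2/3*1/3, 1/3 + 2/3*1/1) = [5/9, 1/1) <- contains code 103/162
  emit 'b', narrow to [5/9, 1/1)
Step 3: interval [5/9, 1/1), width = 1/1 - 5/9 = 4/9
  'a': [5/9 + 4/9*0/1, 5/9 + 4/9*1/6) = [5/9, 17/27)
  'f': [5/9 + 4/9*1/6, 5/9 + 4/9*1/3) = [17/27, 19/27) <- contains code 103/162
  'b': [5/9 + 4/9*1/3, 5/9 + 4/9*1/1) = [19/27, 1/1)
  emit 'f', narrow to [17/27, 19/27)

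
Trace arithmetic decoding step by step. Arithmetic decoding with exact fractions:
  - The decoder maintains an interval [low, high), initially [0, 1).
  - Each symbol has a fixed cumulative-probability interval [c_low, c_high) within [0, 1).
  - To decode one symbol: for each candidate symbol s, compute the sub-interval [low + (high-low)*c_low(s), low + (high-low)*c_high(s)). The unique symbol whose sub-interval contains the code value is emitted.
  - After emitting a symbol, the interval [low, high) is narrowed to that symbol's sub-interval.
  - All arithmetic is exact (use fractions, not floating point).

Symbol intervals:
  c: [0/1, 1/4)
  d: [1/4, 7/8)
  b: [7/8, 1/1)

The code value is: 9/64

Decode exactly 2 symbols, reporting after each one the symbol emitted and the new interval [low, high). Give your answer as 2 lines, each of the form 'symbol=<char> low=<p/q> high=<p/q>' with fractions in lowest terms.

Step 1: interval [0/1, 1/1), width = 1/1 - 0/1 = 1/1
  'c': [0/1 + 1/1*0/1, 0/1 + 1/1*1/4) = [0/1, 1/4) <- contains code 9/64
  'd': [0/1 + 1/1*1/4, 0/1 + 1/1*7/8) = [1/4, 7/8)
  'b': [0/1 + 1/1*7/8, 0/1 + 1/1*1/1) = [7/8, 1/1)
  emit 'c', narrow to [0/1, 1/4)
Step 2: interval [0/1, 1/4), width = 1/4 - 0/1 = 1/4
  'c': [0/1 + 1/4*0/1, 0/1 + 1/4*1/4) = [0/1, 1/16)
  'd': [0/1 + 1/4*1/4, 0/1 + 1/4*7/8) = [1/16, 7/32) <- contains code 9/64
  'b': [0/1 + 1/4*7/8, 0/1 + 1/4*1/1) = [7/32, 1/4)
  emit 'd', narrow to [1/16, 7/32)

Answer: symbol=c low=0/1 high=1/4
symbol=d low=1/16 high=7/32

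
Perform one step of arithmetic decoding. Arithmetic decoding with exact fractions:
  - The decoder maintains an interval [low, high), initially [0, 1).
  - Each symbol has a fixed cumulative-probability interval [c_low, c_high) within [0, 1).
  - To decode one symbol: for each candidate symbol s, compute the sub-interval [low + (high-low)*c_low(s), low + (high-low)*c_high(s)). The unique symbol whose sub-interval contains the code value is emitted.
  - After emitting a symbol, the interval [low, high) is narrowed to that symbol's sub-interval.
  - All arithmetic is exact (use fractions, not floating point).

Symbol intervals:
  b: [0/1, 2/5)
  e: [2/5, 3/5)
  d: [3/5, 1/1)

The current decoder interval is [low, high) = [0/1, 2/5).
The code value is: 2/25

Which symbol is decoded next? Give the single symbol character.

Interval width = high − low = 2/5 − 0/1 = 2/5
Scaled code = (code − low) / width = (2/25 − 0/1) / 2/5 = 1/5
  b: [0/1, 2/5) ← scaled code falls here ✓
  e: [2/5, 3/5) 
  d: [3/5, 1/1) 

Answer: b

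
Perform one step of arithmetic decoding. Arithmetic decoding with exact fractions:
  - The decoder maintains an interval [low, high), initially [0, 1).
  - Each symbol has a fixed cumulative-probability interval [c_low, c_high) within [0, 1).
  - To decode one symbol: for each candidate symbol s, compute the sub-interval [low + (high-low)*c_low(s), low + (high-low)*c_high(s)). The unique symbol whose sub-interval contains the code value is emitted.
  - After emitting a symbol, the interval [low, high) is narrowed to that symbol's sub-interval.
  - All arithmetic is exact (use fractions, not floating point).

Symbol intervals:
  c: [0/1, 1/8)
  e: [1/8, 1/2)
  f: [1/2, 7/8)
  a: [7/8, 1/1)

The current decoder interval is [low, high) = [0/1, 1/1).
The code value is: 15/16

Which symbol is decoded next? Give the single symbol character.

Answer: a

Derivation:
Interval width = high − low = 1/1 − 0/1 = 1/1
Scaled code = (code − low) / width = (15/16 − 0/1) / 1/1 = 15/16
  c: [0/1, 1/8) 
  e: [1/8, 1/2) 
  f: [1/2, 7/8) 
  a: [7/8, 1/1) ← scaled code falls here ✓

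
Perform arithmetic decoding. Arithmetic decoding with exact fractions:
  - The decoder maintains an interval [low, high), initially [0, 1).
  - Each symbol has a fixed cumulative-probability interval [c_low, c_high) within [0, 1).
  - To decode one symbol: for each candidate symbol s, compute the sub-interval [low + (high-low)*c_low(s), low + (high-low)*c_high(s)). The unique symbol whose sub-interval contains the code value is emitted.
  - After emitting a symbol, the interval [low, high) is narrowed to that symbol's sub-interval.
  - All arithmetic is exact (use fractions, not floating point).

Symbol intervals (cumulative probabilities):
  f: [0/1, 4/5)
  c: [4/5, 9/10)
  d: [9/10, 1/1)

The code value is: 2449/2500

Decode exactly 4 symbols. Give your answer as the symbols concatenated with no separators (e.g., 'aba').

Answer: dfdd

Derivation:
Step 1: interval [0/1, 1/1), width = 1/1 - 0/1 = 1/1
  'f': [0/1 + 1/1*0/1, 0/1 + 1/1*4/5) = [0/1, 4/5)
  'c': [0/1 + 1/1*4/5, 0/1 + 1/1*9/10) = [4/5, 9/10)
  'd': [0/1 + 1/1*9/10, 0/1 + 1/1*1/1) = [9/10, 1/1) <- contains code 2449/2500
  emit 'd', narrow to [9/10, 1/1)
Step 2: interval [9/10, 1/1), width = 1/1 - 9/10 = 1/10
  'f': [9/10 + 1/10*0/1, 9/10 + 1/10*4/5) = [9/10, 49/50) <- contains code 2449/2500
  'c': [9/10 + 1/10*4/5, 9/10 + 1/10*9/10) = [49/50, 99/100)
  'd': [9/10 + 1/10*9/10, 9/10 + 1/10*1/1) = [99/100, 1/1)
  emit 'f', narrow to [9/10, 49/50)
Step 3: interval [9/10, 49/50), width = 49/50 - 9/10 = 2/25
  'f': [9/10 + 2/25*0/1, 9/10 + 2/25*4/5) = [9/10, 241/250)
  'c': [9/10 + 2/25*4/5, 9/10 + 2/25*9/10) = [241/250, 243/250)
  'd': [9/10 + 2/25*9/10, 9/10 + 2/25*1/1) = [243/250, 49/50) <- contains code 2449/2500
  emit 'd', narrow to [243/250, 49/50)
Step 4: interval [243/250, 49/50), width = 49/50 - 243/250 = 1/125
  'f': [243/250 + 1/125*0/1, 243/250 + 1/125*4/5) = [243/250, 1223/1250)
  'c': [243/250 + 1/125*4/5, 243/250 + 1/125*9/10) = [1223/1250, 612/625)
  'd': [243/250 + 1/125*9/10, 243/250 + 1/125*1/1) = [612/625, 49/50) <- contains code 2449/2500
  emit 'd', narrow to [612/625, 49/50)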